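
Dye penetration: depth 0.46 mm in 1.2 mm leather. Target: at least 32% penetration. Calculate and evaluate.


Penetration = 38.3%
Meets target: Yes

Penetration = 0.46 / 1.2 x 100 = 38.3%
Target: 32%
Meets target: Yes


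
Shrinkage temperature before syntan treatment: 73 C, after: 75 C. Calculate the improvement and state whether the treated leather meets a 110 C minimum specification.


Improvement = 2 C
Meets 110 C spec: No


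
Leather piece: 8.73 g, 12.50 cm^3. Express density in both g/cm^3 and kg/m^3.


0.698 g/cm^3
698 kg/m^3

Density = 8.73 / 12.50 = 0.698 g/cm^3
Convert: 0.698 x 1000 = 698 kg/m^3


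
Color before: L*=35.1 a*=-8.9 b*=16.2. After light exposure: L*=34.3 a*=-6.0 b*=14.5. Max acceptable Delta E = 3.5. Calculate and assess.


dL = -0.8, da = 2.9, db = -1.7
dE = sqrt((-0.8)^2 + (2.9)^2 + (-1.7)^2) = 3.46
Max = 3.5
Passes: Yes


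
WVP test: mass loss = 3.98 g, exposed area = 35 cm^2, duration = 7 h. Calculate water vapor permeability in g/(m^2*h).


WVP = mass_loss / (area x time) x 10000
WVP = 3.98 / (35 x 7) x 10000
WVP = 3.98 / 245 x 10000 = 162.45 g/(m^2*h)


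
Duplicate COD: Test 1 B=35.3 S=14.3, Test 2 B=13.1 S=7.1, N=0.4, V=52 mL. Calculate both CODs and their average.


COD1 = (35.3 - 14.3) x 0.4 x 8000 / 52 = 1292.3 mg/L
COD2 = (13.1 - 7.1) x 0.4 x 8000 / 52 = 369.2 mg/L
Average = (1292.3 + 369.2) / 2 = 830.8 mg/L


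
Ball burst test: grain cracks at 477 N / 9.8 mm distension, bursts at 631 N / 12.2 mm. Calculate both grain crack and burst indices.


Crack index = 48.7 N/mm
Burst index = 51.7 N/mm


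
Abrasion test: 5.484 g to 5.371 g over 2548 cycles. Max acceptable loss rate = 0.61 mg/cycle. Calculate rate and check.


Loss = 5.484 - 5.371 = 0.113 g
Rate = 0.113 g / 2548 cycles x 1000 = 0.044 mg/cycle
Max = 0.61 mg/cycle
Passes: Yes


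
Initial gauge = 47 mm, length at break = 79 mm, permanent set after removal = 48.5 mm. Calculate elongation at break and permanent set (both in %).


Elongation at break = 68.1%
Permanent set = 3.2%

Elongation at break = (79 - 47) / 47 x 100 = 68.1%
Permanent set = (48.5 - 47) / 47 x 100 = 3.2%


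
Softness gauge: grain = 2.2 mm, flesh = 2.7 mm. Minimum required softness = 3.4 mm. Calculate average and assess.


Average softness = 2.45 mm
Meets requirement: No


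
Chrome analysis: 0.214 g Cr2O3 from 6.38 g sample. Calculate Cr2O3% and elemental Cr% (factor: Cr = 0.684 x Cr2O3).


Cr2O3 = 3.35%
Cr = 2.29%

Cr2O3% = 0.214 / 6.38 x 100 = 3.35%
Cr% = 3.35 x 0.684 = 2.29%


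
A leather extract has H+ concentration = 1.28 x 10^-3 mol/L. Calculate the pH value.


pH = 2.89


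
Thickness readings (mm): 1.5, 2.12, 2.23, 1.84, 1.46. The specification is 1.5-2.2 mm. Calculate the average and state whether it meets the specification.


Sum = 9.15
Average = 9.15 / 5 = 1.83 mm
Specification range: 1.5 to 2.2 mm
Within spec: Yes


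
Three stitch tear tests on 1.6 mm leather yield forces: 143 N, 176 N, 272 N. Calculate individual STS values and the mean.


STS1 = 143 / 1.6 = 89.4 N/mm
STS2 = 176 / 1.6 = 110.0 N/mm
STS3 = 272 / 1.6 = 170.0 N/mm
Mean = (89.4 + 110.0 + 170.0) / 3 = 123.1 N/mm


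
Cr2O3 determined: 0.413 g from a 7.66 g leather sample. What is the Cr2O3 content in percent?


Cr2O3% = 0.413 / 7.66 x 100
Cr2O3% = 5.39%


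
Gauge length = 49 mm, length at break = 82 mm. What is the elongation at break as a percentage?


Extension = 82 - 49 = 33 mm
Elongation = 33 / 49 x 100 = 67.3%


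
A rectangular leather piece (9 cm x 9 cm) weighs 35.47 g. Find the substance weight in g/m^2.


4379.0 g/m^2

Area = 9 x 9 = 81 cm^2
SW = 35.47 / 81 x 10000 = 4379.0 g/m^2


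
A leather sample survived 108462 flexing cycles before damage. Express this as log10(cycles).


log10(108462) = 5.04


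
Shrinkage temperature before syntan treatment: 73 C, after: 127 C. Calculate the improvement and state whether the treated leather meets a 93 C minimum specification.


Improvement = 127 - 73 = 54 C
Spec check: 127 C >= 93 C? Yes


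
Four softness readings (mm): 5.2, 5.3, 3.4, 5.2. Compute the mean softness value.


4.78 mm

Sum = 5.2 + 5.3 + 3.4 + 5.2
Mean = 19.1 / 4 = 4.78 mm


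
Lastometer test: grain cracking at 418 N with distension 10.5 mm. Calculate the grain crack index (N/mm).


39.8 N/mm

Grain crack index = force / distension
Index = 418 / 10.5 = 39.8 N/mm


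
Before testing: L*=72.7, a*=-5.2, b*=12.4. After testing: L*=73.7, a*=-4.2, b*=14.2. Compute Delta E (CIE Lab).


Delta E = 2.29


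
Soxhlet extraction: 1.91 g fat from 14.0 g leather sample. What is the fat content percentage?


Fat content = 1.91 / 14.0 x 100
Fat = 13.6%


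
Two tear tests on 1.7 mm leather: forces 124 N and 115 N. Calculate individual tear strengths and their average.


Tear 1 = 72.9 N/mm
Tear 2 = 67.6 N/mm
Average = 70.3 N/mm

Tear 1 = 124 / 1.7 = 72.9 N/mm
Tear 2 = 115 / 1.7 = 67.6 N/mm
Average = (72.9 + 67.6) / 2 = 70.3 N/mm


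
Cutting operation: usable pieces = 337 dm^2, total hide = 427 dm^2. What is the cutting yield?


Yield = usable / total x 100
Yield = 337 / 427 x 100 = 78.9%


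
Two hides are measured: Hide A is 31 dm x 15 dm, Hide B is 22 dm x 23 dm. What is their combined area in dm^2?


971 dm^2


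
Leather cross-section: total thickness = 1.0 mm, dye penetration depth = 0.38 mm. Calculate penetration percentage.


Penetration% = 0.38 / 1.0 x 100
Penetration = 38.0%


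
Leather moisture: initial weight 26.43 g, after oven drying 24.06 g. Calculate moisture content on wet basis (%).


9.0%

Moisture = 26.43 - 24.06 = 2.37 g
MC = 2.37 / 26.43 x 100 = 9.0%


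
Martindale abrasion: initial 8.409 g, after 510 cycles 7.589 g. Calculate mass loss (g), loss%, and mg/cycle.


Loss = 8.409 - 7.589 = 0.820 g
Loss% = 0.820 / 8.409 x 100 = 9.75%
Rate = 0.820 / 510 x 1000 = 1.608 mg/cycle


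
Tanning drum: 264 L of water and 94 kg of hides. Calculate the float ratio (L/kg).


2.8

Float ratio = water / hide weight
Ratio = 264 / 94 = 2.8


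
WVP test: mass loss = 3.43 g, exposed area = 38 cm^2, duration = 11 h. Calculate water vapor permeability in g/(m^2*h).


WVP = mass_loss / (area x time) x 10000
WVP = 3.43 / (38 x 11) x 10000
WVP = 3.43 / 418 x 10000 = 82.06 g/(m^2*h)


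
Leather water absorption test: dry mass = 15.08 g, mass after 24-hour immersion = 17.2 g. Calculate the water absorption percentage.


14.1%


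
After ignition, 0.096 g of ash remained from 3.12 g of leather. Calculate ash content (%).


3.08%


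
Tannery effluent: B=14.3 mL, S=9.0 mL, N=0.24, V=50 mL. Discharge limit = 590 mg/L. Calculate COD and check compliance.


COD = 203.5 mg/L
Compliant: Yes

COD = (14.3 - 9.0) x 0.24 x 8000 / 50 = 203.5 mg/L
Limit: 590 mg/L
Compliant: Yes


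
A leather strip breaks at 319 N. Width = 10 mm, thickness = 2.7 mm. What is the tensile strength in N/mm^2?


Cross-sectional area = 10 x 2.7 = 27.0 mm^2
Tensile strength = 319 / 27.0 = 11.81 N/mm^2


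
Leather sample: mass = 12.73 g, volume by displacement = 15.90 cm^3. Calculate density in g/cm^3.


Density = mass / volume
Density = 12.73 / 15.90 = 0.801 g/cm^3


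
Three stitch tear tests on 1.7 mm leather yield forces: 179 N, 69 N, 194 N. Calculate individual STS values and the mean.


STS1 = 105.3 N/mm
STS2 = 40.6 N/mm
STS3 = 114.1 N/mm
Mean = 86.7 N/mm

STS1 = 179 / 1.7 = 105.3 N/mm
STS2 = 69 / 1.7 = 40.6 N/mm
STS3 = 194 / 1.7 = 114.1 N/mm
Mean = (105.3 + 40.6 + 114.1) / 3 = 86.7 N/mm


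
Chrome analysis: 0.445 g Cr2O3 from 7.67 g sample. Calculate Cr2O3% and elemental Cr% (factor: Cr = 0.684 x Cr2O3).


Cr2O3% = 0.445 / 7.67 x 100 = 5.80%
Cr% = 5.80 x 0.684 = 3.97%


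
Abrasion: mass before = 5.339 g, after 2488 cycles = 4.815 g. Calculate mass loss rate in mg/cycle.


Mass loss = 5.339 - 4.815 = 0.524 g
Rate = 0.524 / 2488 x 1000 = 0.211 mg/cycle


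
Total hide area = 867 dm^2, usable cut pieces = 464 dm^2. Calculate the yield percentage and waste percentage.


Yield = 464 / 867 x 100 = 53.5%
Waste = 867 - 464 = 403 dm^2
Waste% = 100 - 53.5 = 46.5%


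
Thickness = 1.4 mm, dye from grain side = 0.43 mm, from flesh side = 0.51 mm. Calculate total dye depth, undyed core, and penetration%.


Total dyed = 0.43 + 0.51 = 0.94 mm
Undyed core = 1.4 - 0.94 = 0.46 mm
Penetration = 0.94 / 1.4 x 100 = 67.1%


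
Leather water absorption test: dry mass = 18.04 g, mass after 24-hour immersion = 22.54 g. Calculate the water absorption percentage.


24.9%

Water absorbed = 22.54 - 18.04 = 4.50 g
WA% = 4.50 / 18.04 x 100 = 24.9%


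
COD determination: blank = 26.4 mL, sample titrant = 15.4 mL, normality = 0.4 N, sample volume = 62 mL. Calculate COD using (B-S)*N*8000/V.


567.7 mg/L

COD = (26.4 - 15.4) x 0.4 x 8000 / 62
COD = 11.0 x 0.4 x 8000 / 62
COD = 567.7 mg/L


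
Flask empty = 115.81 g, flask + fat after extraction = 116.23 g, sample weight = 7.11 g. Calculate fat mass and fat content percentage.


Fat mass = 0.42 g
Fat content = 5.9%


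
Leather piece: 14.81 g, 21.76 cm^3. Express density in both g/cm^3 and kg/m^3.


0.681 g/cm^3
681 kg/m^3


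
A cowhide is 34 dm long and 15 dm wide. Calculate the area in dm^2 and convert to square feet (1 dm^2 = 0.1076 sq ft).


Area = 34 x 15 = 510 dm^2
Conversion: 510 x 0.1076 = 54.88 sq ft


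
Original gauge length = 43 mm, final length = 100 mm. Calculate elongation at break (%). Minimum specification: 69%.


Extension = 100 - 43 = 57 mm
Elongation = 57 / 43 x 100 = 132.6%
Minimum required: 69%
Meets specification: Yes


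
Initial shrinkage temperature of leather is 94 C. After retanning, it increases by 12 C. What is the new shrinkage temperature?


New Ts = 94 + 12 = 106 C


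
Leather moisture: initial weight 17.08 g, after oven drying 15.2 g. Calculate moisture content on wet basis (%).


Moisture = 17.08 - 15.2 = 1.88 g
MC = 1.88 / 17.08 x 100 = 11.0%


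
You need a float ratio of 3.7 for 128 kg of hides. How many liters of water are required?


Water = hide weight x target ratio
Water = 128 x 3.7 = 473.6 L


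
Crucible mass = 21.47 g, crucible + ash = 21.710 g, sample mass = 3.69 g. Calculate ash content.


Ash mass = 0.240 g
Ash content = 6.50%


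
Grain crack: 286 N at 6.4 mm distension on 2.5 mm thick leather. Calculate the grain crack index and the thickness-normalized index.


Crack index = 286 / 6.4 = 44.7 N/mm
Normalized = 44.7 / 2.5 = 17.9 N/mm per mm


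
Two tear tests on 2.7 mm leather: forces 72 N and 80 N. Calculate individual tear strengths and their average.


Tear 1 = 72 / 2.7 = 26.7 N/mm
Tear 2 = 80 / 2.7 = 29.6 N/mm
Average = (26.7 + 29.6) / 2 = 28.2 N/mm


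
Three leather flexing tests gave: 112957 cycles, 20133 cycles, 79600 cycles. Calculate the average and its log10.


Average = (112957 + 20133 + 79600) / 3 = 70897 cycles
log10(70897) = 4.85


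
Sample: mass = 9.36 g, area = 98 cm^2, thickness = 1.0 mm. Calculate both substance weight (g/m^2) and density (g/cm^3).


Substance weight = 955.1 g/m^2
Density = 0.955 g/cm^3


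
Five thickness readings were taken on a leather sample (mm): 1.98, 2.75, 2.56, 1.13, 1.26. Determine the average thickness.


1.94 mm

Sum = 1.98 + 2.75 + 2.56 + 1.13 + 1.26 = 9.68
Average = 9.68 / 5 = 1.94 mm


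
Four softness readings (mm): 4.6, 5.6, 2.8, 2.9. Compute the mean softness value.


3.98 mm


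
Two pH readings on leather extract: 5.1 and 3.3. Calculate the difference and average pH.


Difference = 1.8
Average pH = 4.20


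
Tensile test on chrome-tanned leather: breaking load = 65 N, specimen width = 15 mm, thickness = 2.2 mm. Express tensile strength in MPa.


Cross-section = 15 x 2.2 = 33.0 mm^2
TS = 65 / 33.0 = 1.97 MPa
(1 N/mm^2 = 1 MPa)


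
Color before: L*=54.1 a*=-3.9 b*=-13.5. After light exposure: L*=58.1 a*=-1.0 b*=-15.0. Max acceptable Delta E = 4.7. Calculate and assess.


Delta E = 5.16
Passes: No

dL = 4.0, da = 2.9, db = -1.5
dE = sqrt((4.0)^2 + (2.9)^2 + (-1.5)^2) = 5.16
Max = 4.7
Passes: No


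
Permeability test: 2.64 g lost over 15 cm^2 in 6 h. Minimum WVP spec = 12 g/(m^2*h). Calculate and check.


WVP = 2.64 / (15 x 6) x 10000 = 293.33 g/(m^2*h)
Minimum: 12 g/(m^2*h)
Meets spec: Yes


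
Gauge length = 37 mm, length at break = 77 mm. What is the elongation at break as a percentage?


108.1%

Extension = 77 - 37 = 40 mm
Elongation = 40 / 37 x 100 = 108.1%


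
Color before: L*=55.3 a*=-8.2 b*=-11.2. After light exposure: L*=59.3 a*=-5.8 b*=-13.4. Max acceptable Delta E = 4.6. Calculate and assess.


dL = 4.0, da = 2.4, db = -2.2
dE = sqrt((4.0)^2 + (2.4)^2 + (-2.2)^2) = 5.16
Max = 4.6
Passes: No


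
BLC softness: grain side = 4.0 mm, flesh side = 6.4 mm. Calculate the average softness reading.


5.20 mm

Average = (4.0 + 6.4) / 2
Average = 5.20 mm


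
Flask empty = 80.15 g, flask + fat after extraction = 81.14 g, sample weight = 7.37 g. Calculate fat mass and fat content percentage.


Fat mass = 0.99 g
Fat content = 13.4%

Fat mass = 81.14 - 80.15 = 0.99 g
Fat% = 0.99 / 7.37 x 100 = 13.4%


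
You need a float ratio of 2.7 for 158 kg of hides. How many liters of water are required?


Water = hide weight x target ratio
Water = 158 x 2.7 = 426.6 L


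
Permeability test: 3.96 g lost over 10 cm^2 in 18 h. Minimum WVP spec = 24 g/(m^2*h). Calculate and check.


WVP = 220.00 g/(m^2*h)
Meets specification: Yes


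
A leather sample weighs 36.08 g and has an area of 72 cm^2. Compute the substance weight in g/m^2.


5011.1 g/m^2

Substance weight = mass / area x 10000
SW = 36.08 / 72 x 10000
SW = 5011.1 g/m^2


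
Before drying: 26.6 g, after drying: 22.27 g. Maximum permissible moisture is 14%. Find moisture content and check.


Moisture content = 16.3%
Acceptable: No

MC = (26.6 - 22.27) / 26.6 x 100 = 16.3%
Maximum: 14%
Acceptable: No


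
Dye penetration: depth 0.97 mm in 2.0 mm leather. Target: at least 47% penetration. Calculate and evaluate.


Penetration = 0.97 / 2.0 x 100 = 48.5%
Target: 47%
Meets target: Yes


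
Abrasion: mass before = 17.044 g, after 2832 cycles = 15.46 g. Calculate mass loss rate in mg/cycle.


0.559 mg/cycle

Mass loss = 17.044 - 15.46 = 1.584 g
Rate = 1.584 / 2832 x 1000 = 0.559 mg/cycle


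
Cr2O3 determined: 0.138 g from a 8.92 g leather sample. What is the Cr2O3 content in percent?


Cr2O3% = 0.138 / 8.92 x 100
Cr2O3% = 1.55%


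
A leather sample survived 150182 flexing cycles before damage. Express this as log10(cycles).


5.18

log10(150182) = 5.18


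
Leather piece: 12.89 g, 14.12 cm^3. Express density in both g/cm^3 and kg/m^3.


Density = 12.89 / 14.12 = 0.913 g/cm^3
Convert: 0.913 x 1000 = 913 kg/m^3


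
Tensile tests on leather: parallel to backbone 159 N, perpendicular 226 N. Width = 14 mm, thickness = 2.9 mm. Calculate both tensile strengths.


Parallel = 3.92 N/mm^2
Perpendicular = 5.57 N/mm^2

Area = 14 x 2.9 = 40.6 mm^2
TS (parallel) = 159 / 40.6 = 3.92 N/mm^2
TS (perpendicular) = 226 / 40.6 = 5.57 N/mm^2


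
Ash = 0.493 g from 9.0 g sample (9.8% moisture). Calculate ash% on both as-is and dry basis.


As-is ash = 5.48%
Dry-basis ash = 6.07%


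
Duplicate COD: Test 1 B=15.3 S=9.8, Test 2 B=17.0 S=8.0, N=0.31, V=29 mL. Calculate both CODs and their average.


COD1 = (15.3 - 9.8) x 0.31 x 8000 / 29 = 470.3 mg/L
COD2 = (17.0 - 8.0) x 0.31 x 8000 / 29 = 769.7 mg/L
Average = (470.3 + 769.7) / 2 = 620.0 mg/L


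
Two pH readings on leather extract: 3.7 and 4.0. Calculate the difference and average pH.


Difference = |3.7 - 4.0| = 0.3
Average = (3.7 + 4.0) / 2 = 3.85


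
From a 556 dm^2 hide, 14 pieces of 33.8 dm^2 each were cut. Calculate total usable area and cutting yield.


Total usable = 14 x 33.8 = 473.2 dm^2
Yield = 473.2 / 556 x 100 = 85.1%


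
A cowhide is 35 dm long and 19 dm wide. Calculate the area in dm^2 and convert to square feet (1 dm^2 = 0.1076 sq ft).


665 dm^2
71.55 sq ft


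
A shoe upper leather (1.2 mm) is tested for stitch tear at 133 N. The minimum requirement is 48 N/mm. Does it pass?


STS = 110.8 N/mm
Passes: Yes

STS = 133 / 1.2 = 110.8 N/mm
Minimum required: 48 N/mm
Passes: Yes


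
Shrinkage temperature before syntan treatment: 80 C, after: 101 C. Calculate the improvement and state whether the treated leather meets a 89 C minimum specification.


Improvement = 21 C
Meets 89 C spec: Yes

Improvement = 101 - 80 = 21 C
Spec check: 101 C >= 89 C? Yes


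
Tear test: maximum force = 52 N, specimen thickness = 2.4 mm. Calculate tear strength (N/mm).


Tear strength = force / thickness
Tear = 52 / 2.4 = 21.7 N/mm


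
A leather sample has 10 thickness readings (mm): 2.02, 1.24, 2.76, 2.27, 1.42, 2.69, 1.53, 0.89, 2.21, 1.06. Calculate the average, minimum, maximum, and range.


Average = 1.81 mm
Min = 0.89 mm
Max = 2.76 mm
Range = 1.87 mm


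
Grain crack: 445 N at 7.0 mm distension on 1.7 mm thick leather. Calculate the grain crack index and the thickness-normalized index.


Crack index = 63.6 N/mm
Normalized index = 37.4 N/mm per mm

Crack index = 445 / 7.0 = 63.6 N/mm
Normalized = 63.6 / 1.7 = 37.4 N/mm per mm


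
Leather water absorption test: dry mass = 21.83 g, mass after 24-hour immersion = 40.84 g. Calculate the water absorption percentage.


Water absorbed = 40.84 - 21.83 = 19.01 g
WA% = 19.01 / 21.83 x 100 = 87.1%


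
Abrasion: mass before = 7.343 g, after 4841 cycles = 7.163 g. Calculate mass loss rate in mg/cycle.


Mass loss = 7.343 - 7.163 = 0.180 g
Rate = 0.180 / 4841 x 1000 = 0.037 mg/cycle


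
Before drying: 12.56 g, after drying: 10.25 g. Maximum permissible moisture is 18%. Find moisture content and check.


MC = (12.56 - 10.25) / 12.56 x 100 = 18.4%
Maximum: 18%
Acceptable: No


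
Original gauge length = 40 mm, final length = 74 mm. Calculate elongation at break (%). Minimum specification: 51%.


Extension = 74 - 40 = 34 mm
Elongation = 34 / 40 x 100 = 85.0%
Minimum required: 51%
Meets specification: Yes


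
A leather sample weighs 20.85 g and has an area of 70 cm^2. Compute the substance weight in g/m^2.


2978.6 g/m^2


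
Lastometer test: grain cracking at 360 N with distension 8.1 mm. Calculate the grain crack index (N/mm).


Grain crack index = force / distension
Index = 360 / 8.1 = 44.4 N/mm


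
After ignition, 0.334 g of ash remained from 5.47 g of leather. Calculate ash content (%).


6.11%


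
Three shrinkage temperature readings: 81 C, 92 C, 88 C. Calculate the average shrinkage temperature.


Average = (81 + 92 + 88) / 3
Average = 261 / 3 = 87.0 C


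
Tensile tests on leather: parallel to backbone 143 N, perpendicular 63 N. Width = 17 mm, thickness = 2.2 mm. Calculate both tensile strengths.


Area = 17 x 2.2 = 37.4 mm^2
TS (parallel) = 143 / 37.4 = 3.82 N/mm^2
TS (perpendicular) = 63 / 37.4 = 1.68 N/mm^2


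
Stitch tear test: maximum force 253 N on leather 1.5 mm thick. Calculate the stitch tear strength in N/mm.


168.7 N/mm

Stitch tear strength = force / thickness
STS = 253 / 1.5 = 168.7 N/mm


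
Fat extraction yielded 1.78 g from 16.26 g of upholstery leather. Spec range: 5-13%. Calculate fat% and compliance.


Fat content = 10.9%
Compliant: Yes

Fat% = 1.78 / 16.26 x 100 = 10.9%
Spec range: 5-13%
Compliant: Yes


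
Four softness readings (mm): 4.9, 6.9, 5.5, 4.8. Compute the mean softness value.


5.53 mm


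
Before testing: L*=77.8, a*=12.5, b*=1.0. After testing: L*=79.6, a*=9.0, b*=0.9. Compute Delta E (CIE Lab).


Delta E = 3.94

dL = 79.6 - 77.8 = 1.8
da = 9.0 - 12.5 = -3.5
db = 0.9 - 1.0 = -0.1
dE = sqrt((1.8)^2 + (-3.5)^2 + (-0.1)^2) = 3.94


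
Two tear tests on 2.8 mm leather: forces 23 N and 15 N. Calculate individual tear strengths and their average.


Tear 1 = 8.2 N/mm
Tear 2 = 5.4 N/mm
Average = 6.8 N/mm

Tear 1 = 23 / 2.8 = 8.2 N/mm
Tear 2 = 15 / 2.8 = 5.4 N/mm
Average = (8.2 + 5.4) / 2 = 6.8 N/mm


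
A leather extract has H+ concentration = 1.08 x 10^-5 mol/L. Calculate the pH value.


pH = -log10[H+]
pH = -log10(1.08 x 10^-5) = 4.97


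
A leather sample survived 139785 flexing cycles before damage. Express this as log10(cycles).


log10(139785) = 5.15


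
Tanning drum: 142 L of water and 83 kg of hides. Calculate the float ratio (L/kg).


1.7


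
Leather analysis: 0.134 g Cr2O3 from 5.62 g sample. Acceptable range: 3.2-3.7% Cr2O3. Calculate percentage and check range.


Cr2O3 = 2.38%
Within range: No

Cr2O3% = 0.134 / 5.62 x 100 = 2.38%
Acceptable range: 3.2 to 3.7%
Within range: No


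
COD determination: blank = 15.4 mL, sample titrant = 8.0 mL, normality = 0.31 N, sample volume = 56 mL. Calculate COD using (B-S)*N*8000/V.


COD = (15.4 - 8.0) x 0.31 x 8000 / 56
COD = 7.4 x 0.31 x 8000 / 56
COD = 327.7 mg/L


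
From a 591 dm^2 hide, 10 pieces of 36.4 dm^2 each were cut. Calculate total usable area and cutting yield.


Usable area = 364.0 dm^2
Yield = 61.6%


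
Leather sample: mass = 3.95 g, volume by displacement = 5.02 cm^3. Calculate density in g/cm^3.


0.787 g/cm^3


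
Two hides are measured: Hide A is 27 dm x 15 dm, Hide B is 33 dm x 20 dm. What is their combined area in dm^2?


Hide A area = 27 x 15 = 405 dm^2
Hide B area = 33 x 20 = 660 dm^2
Total = 405 + 660 = 1065 dm^2


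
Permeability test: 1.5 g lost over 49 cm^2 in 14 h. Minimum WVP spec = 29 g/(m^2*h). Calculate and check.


WVP = 1.5 / (49 x 14) x 10000 = 21.87 g/(m^2*h)
Minimum: 29 g/(m^2*h)
Meets spec: No


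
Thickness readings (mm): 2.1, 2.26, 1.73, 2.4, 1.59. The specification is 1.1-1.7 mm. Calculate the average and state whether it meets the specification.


Average = 2.02 mm
Within specification: No

Sum = 10.08
Average = 10.08 / 5 = 2.02 mm
Specification range: 1.1 to 1.7 mm
Within spec: No


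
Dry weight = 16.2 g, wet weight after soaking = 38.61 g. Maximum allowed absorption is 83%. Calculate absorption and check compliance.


WA = (38.61 - 16.2) / 16.2 x 100 = 138.3%
Maximum allowed: 83%
Compliant: No


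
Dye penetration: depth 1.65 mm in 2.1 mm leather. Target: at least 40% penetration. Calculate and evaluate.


Penetration = 78.6%
Meets target: Yes

Penetration = 1.65 / 2.1 x 100 = 78.6%
Target: 40%
Meets target: Yes


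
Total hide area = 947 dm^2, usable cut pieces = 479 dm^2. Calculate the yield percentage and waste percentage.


Yield = 479 / 947 x 100 = 50.6%
Waste = 947 - 479 = 468 dm^2
Waste% = 100 - 50.6 = 49.4%


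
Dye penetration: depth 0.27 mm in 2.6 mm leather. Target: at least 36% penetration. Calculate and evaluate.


Penetration = 0.27 / 2.6 x 100 = 10.4%
Target: 36%
Meets target: No


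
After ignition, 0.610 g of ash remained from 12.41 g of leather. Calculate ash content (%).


4.92%

Ash% = 0.610 / 12.41 x 100
Ash% = 4.92%


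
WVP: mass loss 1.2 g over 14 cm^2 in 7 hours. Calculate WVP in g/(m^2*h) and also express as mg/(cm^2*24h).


WVP = 122.45 g/(m^2*h)
Daily rate = 293.88 mg/(cm^2*24h)


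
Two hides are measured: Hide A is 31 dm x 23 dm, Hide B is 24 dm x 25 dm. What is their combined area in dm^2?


1313 dm^2


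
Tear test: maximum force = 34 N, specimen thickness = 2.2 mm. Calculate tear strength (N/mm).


Tear strength = force / thickness
Tear = 34 / 2.2 = 15.5 N/mm


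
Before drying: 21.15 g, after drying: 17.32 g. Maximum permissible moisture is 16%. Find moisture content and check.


MC = (21.15 - 17.32) / 21.15 x 100 = 18.1%
Maximum: 16%
Acceptable: No


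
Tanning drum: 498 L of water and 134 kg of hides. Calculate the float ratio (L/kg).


3.7

Float ratio = water / hide weight
Ratio = 498 / 134 = 3.7


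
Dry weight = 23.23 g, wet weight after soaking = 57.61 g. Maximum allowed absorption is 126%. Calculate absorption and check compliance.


Absorption = 148.0%
Compliant: No

WA = (57.61 - 23.23) / 23.23 x 100 = 148.0%
Maximum allowed: 126%
Compliant: No


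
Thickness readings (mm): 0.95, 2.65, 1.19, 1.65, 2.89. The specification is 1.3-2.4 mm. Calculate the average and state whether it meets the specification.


Sum = 9.33
Average = 9.33 / 5 = 1.87 mm
Specification range: 1.3 to 2.4 mm
Within spec: Yes


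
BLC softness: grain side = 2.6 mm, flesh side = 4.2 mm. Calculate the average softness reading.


Average = (2.6 + 4.2) / 2
Average = 3.40 mm


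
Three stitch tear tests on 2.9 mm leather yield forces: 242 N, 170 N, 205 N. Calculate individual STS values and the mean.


STS1 = 83.4 N/mm
STS2 = 58.6 N/mm
STS3 = 70.7 N/mm
Mean = 70.9 N/mm

STS1 = 242 / 2.9 = 83.4 N/mm
STS2 = 170 / 2.9 = 58.6 N/mm
STS3 = 205 / 2.9 = 70.7 N/mm
Mean = (83.4 + 58.6 + 70.7) / 3 = 70.9 N/mm


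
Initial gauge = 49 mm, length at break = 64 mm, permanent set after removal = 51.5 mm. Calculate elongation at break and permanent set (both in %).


Elongation at break = 30.6%
Permanent set = 5.1%

Elongation at break = (64 - 49) / 49 x 100 = 30.6%
Permanent set = (51.5 - 49) / 49 x 100 = 5.1%


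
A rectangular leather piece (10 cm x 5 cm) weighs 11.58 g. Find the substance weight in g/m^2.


Area = 10 x 5 = 50 cm^2
SW = 11.58 / 50 x 10000 = 2316.0 g/m^2


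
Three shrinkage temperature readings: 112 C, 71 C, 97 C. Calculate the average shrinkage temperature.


Average = (112 + 71 + 97) / 3
Average = 280 / 3 = 93.3 C


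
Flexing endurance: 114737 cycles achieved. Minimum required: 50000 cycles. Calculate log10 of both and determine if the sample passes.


Achieved: log10 = 5.06
Required: log10 = 4.70
Passes: Yes

log10(114737) = 5.06
log10(50000) = 4.70
Passes: Yes


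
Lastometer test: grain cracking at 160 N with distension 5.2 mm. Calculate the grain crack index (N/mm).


Grain crack index = force / distension
Index = 160 / 5.2 = 30.8 N/mm


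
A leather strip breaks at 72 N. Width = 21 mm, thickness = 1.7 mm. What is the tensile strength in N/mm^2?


Cross-sectional area = 21 x 1.7 = 35.7 mm^2
Tensile strength = 72 / 35.7 = 2.02 N/mm^2


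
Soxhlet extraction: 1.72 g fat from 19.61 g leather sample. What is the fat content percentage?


8.8%


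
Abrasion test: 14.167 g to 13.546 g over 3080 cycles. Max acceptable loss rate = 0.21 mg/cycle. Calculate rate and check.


Loss = 14.167 - 13.546 = 0.621 g
Rate = 0.621 g / 3080 cycles x 1000 = 0.202 mg/cycle
Max = 0.21 mg/cycle
Passes: Yes


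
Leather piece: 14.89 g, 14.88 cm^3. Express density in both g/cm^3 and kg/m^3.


1.001 g/cm^3
1001 kg/m^3


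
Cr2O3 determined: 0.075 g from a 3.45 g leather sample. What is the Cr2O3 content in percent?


Cr2O3% = 0.075 / 3.45 x 100
Cr2O3% = 2.17%


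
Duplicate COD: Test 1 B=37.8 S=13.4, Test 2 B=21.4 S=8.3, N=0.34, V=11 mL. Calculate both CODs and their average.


COD1 = 6033.5 mg/L
COD2 = 3239.3 mg/L
Average = 4636.4 mg/L

COD1 = (37.8 - 13.4) x 0.34 x 8000 / 11 = 6033.5 mg/L
COD2 = (21.4 - 8.3) x 0.34 x 8000 / 11 = 3239.3 mg/L
Average = (6033.5 + 3239.3) / 2 = 4636.4 mg/L


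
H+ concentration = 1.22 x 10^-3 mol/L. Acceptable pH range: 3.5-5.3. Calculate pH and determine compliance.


pH = 2.91
Compliant: No

pH = -log10(1.22 x 10^-3) = 2.91
Range: 3.5 to 5.3
Compliant: No


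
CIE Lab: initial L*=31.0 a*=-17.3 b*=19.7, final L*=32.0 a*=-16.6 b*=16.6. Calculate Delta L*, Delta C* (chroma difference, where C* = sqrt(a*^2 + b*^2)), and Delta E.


Delta L* = 32.0 - 31.0 = 1.0
C1* = sqrt((-17.3)^2 + (19.7)^2) = 26.218
C2* = sqrt((-16.6)^2 + (16.6)^2) = 23.476
Delta C* = 23.476 - 26.218 = -2.74
Delta E = sqrt((1.0)^2 + (0.7)^2 + (-3.1)^2) = 3.33


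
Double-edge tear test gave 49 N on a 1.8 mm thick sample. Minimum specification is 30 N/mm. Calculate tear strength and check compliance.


Tear strength = 49 / 1.8 = 27.2 N/mm
Required minimum = 30 N/mm
Compliant: No


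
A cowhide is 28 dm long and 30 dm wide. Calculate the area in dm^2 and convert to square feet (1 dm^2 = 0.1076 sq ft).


Area = 28 x 30 = 840 dm^2
Conversion: 840 x 0.1076 = 90.38 sq ft


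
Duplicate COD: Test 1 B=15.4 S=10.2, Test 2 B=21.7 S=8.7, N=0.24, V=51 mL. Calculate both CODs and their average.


COD1 = (15.4 - 10.2) x 0.24 x 8000 / 51 = 195.8 mg/L
COD2 = (21.7 - 8.7) x 0.24 x 8000 / 51 = 489.4 mg/L
Average = (195.8 + 489.4) / 2 = 342.6 mg/L


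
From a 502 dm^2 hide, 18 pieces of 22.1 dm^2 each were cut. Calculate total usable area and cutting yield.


Total usable = 18 x 22.1 = 397.8 dm^2
Yield = 397.8 / 502 x 100 = 79.2%


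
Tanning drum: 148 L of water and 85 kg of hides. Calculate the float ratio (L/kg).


1.7

Float ratio = water / hide weight
Ratio = 148 / 85 = 1.7


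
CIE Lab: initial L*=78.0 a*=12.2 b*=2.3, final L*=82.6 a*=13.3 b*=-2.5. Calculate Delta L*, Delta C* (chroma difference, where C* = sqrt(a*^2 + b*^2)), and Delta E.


Delta L* = 4.6
Delta C* = 1.12
Delta E = 6.74


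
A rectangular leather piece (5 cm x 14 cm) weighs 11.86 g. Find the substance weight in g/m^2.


1694.3 g/m^2

Area = 5 x 14 = 70 cm^2
SW = 11.86 / 70 x 10000 = 1694.3 g/m^2


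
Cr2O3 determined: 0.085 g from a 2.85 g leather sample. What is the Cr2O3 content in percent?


2.98%

Cr2O3% = 0.085 / 2.85 x 100
Cr2O3% = 2.98%


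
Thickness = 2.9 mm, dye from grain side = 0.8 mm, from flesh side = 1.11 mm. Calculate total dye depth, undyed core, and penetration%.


Total dyed = 0.8 + 1.11 = 1.91 mm
Undyed core = 2.9 - 1.91 = 0.99 mm
Penetration = 1.91 / 2.9 x 100 = 65.9%


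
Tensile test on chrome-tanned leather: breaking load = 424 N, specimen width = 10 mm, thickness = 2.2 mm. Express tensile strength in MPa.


Cross-section = 10 x 2.2 = 22.0 mm^2
TS = 424 / 22.0 = 19.27 MPa
(1 N/mm^2 = 1 MPa)


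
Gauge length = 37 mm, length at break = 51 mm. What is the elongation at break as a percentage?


Extension = 51 - 37 = 14 mm
Elongation = 14 / 37 x 100 = 37.8%


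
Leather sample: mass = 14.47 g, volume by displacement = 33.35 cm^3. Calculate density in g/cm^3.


0.434 g/cm^3

Density = mass / volume
Density = 14.47 / 33.35 = 0.434 g/cm^3


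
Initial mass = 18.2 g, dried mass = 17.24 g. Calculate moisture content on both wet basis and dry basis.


Moisture lost = 18.2 - 17.24 = 0.96 g
Wet basis MC = 0.96 / 18.2 x 100 = 5.3%
Dry basis MC = 0.96 / 17.24 x 100 = 5.6%


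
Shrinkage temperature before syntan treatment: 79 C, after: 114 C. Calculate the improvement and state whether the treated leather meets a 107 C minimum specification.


Improvement = 114 - 79 = 35 C
Spec check: 114 C >= 107 C? Yes


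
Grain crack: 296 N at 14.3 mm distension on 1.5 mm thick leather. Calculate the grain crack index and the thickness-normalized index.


Crack index = 296 / 14.3 = 20.7 N/mm
Normalized = 20.7 / 1.5 = 13.8 N/mm per mm


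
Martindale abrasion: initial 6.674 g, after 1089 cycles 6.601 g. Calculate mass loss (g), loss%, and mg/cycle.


Mass loss = 0.073 g
Loss = 1.09%
Rate = 0.067 mg/cycle


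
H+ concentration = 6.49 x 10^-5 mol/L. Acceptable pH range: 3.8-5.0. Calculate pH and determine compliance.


pH = 4.19
Compliant: Yes

pH = -log10(6.49 x 10^-5) = 4.19
Range: 3.8 to 5.0
Compliant: Yes


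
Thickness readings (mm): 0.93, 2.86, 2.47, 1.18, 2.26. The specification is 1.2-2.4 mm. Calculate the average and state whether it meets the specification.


Sum = 9.70
Average = 9.70 / 5 = 1.94 mm
Specification range: 1.2 to 2.4 mm
Within spec: Yes


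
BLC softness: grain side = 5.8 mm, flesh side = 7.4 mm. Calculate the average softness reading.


6.60 mm


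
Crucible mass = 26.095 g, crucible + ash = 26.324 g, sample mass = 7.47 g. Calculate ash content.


Ash mass = 26.324 - 26.095 = 0.229 g
Ash% = 0.229 / 7.47 x 100 = 3.07%


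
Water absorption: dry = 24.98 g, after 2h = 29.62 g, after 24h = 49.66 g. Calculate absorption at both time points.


WA (2h) = (29.62 - 24.98) / 24.98 x 100 = 18.6%
WA (24h) = (49.66 - 24.98) / 24.98 x 100 = 98.8%


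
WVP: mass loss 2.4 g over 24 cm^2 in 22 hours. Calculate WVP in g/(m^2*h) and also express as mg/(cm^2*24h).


WVP = 2.4 / (24 x 22) x 10000 = 45.45 g/(m^2*h)
Mass loss in mg = 2.4 x 1000 = 2400 mg
Per cm^2 per 24h in mg: 2400 x 24 / (24 x 22) = 57600 / 528 = 109.09 mg/(cm^2*24h)


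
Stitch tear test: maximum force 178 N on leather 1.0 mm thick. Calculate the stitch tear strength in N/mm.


178.0 N/mm


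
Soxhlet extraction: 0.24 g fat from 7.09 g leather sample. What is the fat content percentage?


Fat content = 0.24 / 7.09 x 100
Fat = 3.4%


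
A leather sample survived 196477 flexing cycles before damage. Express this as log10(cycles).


log10(196477) = 5.29


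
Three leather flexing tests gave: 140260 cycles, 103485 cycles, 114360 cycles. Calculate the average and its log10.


Average = (140260 + 103485 + 114360) / 3 = 119368 cycles
log10(119368) = 5.08


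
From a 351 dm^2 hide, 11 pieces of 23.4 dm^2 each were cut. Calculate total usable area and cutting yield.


Usable area = 257.4 dm^2
Yield = 73.3%

Total usable = 11 x 23.4 = 257.4 dm^2
Yield = 257.4 / 351 x 100 = 73.3%


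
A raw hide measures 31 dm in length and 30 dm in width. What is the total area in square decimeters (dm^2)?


930 dm^2


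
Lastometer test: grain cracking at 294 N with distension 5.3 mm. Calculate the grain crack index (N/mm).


55.5 N/mm


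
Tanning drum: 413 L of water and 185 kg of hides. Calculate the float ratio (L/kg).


2.2

Float ratio = water / hide weight
Ratio = 413 / 185 = 2.2


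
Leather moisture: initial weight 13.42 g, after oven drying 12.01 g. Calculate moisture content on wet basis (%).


Moisture = 13.42 - 12.01 = 1.41 g
MC = 1.41 / 13.42 x 100 = 10.5%


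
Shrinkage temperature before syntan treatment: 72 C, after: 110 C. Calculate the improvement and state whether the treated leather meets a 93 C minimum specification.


Improvement = 110 - 72 = 38 C
Spec check: 110 C >= 93 C? Yes


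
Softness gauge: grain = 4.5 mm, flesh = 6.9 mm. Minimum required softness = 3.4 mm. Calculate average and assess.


Average = (4.5 + 6.9) / 2 = 5.70 mm
Minimum = 3.4 mm
Meets requirement: Yes


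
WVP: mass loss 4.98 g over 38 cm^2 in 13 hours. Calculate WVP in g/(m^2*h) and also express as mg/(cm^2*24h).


WVP = 100.81 g/(m^2*h)
Daily rate = 241.94 mg/(cm^2*24h)

WVP = 4.98 / (38 x 13) x 10000 = 100.81 g/(m^2*h)
Mass loss in mg = 4.98 x 1000 = 4980 mg
Per cm^2 per 24h in mg: 4980 x 24 / (38 x 13) = 119520 / 494 = 241.94 mg/(cm^2*24h)


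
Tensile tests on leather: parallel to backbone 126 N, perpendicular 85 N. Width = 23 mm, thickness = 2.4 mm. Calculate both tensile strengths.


Area = 23 x 2.4 = 55.2 mm^2
TS (parallel) = 126 / 55.2 = 2.28 N/mm^2
TS (perpendicular) = 85 / 55.2 = 1.54 N/mm^2


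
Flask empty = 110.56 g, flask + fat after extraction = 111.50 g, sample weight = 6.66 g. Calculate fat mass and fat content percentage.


Fat mass = 0.94 g
Fat content = 14.1%


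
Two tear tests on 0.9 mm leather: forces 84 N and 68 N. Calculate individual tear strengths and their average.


Tear 1 = 84 / 0.9 = 93.3 N/mm
Tear 2 = 68 / 0.9 = 75.6 N/mm
Average = (93.3 + 75.6) / 2 = 84.5 N/mm


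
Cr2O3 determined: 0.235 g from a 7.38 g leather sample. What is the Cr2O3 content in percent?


Cr2O3% = 0.235 / 7.38 x 100
Cr2O3% = 3.18%


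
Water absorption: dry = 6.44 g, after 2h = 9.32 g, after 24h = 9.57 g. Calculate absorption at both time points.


WA (2h) = (9.32 - 6.44) / 6.44 x 100 = 44.7%
WA (24h) = (9.57 - 6.44) / 6.44 x 100 = 48.6%


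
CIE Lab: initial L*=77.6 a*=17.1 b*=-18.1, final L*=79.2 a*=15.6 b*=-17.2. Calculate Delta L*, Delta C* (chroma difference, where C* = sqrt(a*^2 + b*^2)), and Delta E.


Delta L* = 1.6
Delta C* = -1.68
Delta E = 2.37


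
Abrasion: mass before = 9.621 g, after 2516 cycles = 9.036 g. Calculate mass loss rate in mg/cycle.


Mass loss = 9.621 - 9.036 = 0.585 g
Rate = 0.585 / 2516 x 1000 = 0.233 mg/cycle


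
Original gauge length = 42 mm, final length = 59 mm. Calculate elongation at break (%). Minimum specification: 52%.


Elongation = 40.5%
Meets spec: No

Extension = 59 - 42 = 17 mm
Elongation = 17 / 42 x 100 = 40.5%
Minimum required: 52%
Meets specification: No


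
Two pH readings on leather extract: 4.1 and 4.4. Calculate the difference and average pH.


Difference = |4.1 - 4.4| = 0.3
Average = (4.1 + 4.4) / 2 = 4.25


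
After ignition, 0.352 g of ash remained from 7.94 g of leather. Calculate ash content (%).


Ash% = 0.352 / 7.94 x 100
Ash% = 4.43%


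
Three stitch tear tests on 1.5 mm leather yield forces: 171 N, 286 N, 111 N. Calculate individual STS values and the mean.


STS1 = 171 / 1.5 = 114.0 N/mm
STS2 = 286 / 1.5 = 190.7 N/mm
STS3 = 111 / 1.5 = 74.0 N/mm
Mean = (114.0 + 190.7 + 74.0) / 3 = 126.2 N/mm


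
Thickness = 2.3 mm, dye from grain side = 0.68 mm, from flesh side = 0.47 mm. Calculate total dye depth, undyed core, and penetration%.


Total dyed = 0.68 + 0.47 = 1.15 mm
Undyed core = 2.3 - 1.15 = 1.15 mm
Penetration = 1.15 / 2.3 x 100 = 50.0%


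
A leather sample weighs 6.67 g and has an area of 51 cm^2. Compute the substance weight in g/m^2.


Substance weight = mass / area x 10000
SW = 6.67 / 51 x 10000
SW = 1307.8 g/m^2


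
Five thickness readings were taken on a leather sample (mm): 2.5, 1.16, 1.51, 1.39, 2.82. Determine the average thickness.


Sum = 2.5 + 1.16 + 1.51 + 1.39 + 2.82 = 9.38
Average = 9.38 / 5 = 1.88 mm


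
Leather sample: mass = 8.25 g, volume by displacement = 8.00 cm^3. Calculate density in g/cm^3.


1.031 g/cm^3

Density = mass / volume
Density = 8.25 / 8.00 = 1.031 g/cm^3


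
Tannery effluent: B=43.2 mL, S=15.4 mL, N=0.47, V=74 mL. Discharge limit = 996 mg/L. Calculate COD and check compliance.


COD = 1412.5 mg/L
Compliant: No


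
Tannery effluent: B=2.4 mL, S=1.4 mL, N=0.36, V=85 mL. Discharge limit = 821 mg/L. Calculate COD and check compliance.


COD = 33.9 mg/L
Compliant: Yes

COD = (2.4 - 1.4) x 0.36 x 8000 / 85 = 33.9 mg/L
Limit: 821 mg/L
Compliant: Yes


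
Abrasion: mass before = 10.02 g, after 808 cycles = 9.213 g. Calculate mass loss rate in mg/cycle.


0.999 mg/cycle


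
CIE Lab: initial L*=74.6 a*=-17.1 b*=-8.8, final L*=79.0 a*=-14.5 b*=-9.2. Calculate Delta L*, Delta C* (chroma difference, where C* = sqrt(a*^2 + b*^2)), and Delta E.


Delta L* = 4.4
Delta C* = -2.06
Delta E = 5.13


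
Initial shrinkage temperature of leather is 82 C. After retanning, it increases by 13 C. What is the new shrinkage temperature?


New Ts = 82 + 13 = 95 C


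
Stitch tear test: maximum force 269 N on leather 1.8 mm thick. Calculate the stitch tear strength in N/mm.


Stitch tear strength = force / thickness
STS = 269 / 1.8 = 149.4 N/mm


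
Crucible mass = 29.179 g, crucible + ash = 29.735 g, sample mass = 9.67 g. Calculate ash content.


Ash mass = 29.735 - 29.179 = 0.556 g
Ash% = 0.556 / 9.67 x 100 = 5.75%


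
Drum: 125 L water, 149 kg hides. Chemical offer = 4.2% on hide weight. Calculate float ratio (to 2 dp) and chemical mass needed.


Float ratio = 125 / 149 = 0.84
Chemical = 149 x 4.2 / 100 = 6.258 kg


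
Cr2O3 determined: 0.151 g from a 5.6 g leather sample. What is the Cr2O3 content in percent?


2.70%

Cr2O3% = 0.151 / 5.6 x 100
Cr2O3% = 2.70%


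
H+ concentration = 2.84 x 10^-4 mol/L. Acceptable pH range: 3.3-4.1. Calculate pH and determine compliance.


pH = 3.55
Compliant: Yes


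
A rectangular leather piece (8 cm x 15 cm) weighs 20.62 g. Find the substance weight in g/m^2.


Area = 8 x 15 = 120 cm^2
SW = 20.62 / 120 x 10000 = 1718.3 g/m^2
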